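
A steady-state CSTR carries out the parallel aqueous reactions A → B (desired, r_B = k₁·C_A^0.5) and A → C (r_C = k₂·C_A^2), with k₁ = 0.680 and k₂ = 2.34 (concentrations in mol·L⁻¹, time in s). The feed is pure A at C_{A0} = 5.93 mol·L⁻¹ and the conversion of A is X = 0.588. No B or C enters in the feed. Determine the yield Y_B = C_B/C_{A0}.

0.0416

Exit C_A = C_{A0}(1−X) = 5.93×0.412 = 2.443 mol·L⁻¹.
A CSTR operates uniformly at the exit composition, giving r_B = 1.063 and r_C = 13.97 (each k·C_A^n at C_A = 2.443).
Fraction of consumed A going to B: r_B/(r_B+r_C) = 0.07072.
C_B = 0.07072·C_{A0}·X = 0.07072×5.93×0.588 = 0.247 mol·L⁻¹; Y_B = C_B/C_{A0} = 0.0416.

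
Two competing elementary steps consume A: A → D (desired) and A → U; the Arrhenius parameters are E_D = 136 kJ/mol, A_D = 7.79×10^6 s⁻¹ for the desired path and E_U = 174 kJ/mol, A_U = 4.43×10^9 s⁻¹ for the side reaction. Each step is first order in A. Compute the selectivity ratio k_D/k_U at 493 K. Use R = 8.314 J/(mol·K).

18.7

k_D/k_U = (A_D/A_U)·exp[−(E_D−E_U)/(RT)] = (A_D/A_U)·exp[(E_U−E_D)/(RT)].
(E_U−E_D)/(RT) = (174−136)×10³/(8.314×493) = 38000/4099 = 9.271.
k_D/k_U = (7.79×10^6/4.43×10^9)·exp(9.271) = 0.001758 × 10625 = 18.7.
Since E_D < E_U, lowering the temperature improves selectivity toward D.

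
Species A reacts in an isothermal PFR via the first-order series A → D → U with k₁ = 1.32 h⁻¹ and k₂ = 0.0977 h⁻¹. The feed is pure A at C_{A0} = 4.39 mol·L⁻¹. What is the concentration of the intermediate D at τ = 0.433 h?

Solving the coupled first-order balances gives C_D(τ) = [k₁/(k₂−k₁)]·C_{A0}·(e^(−k₁τ) − e^(−k₂τ)).
e^(−k₁τ) = e^(−1.32×0.433) = e^(−0.5716) = 0.5646; e^(−k₂τ) = e^(−0.04230) = 0.9586.
C_D = 1.32×4.39/(0.0977−1.32) × (0.5646−0.9586) = (-4.741)×(-0.3939) = 1.868 mol·L⁻¹.

1.87 mol·L⁻¹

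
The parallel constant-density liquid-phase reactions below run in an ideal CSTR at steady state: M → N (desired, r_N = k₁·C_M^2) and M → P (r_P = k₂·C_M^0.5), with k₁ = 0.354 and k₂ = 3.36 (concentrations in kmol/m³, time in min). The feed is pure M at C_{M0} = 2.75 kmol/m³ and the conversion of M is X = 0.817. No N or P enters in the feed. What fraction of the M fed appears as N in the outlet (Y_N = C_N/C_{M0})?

Exit C_M = C_{M0}(1−X) = 2.75×0.183 = 0.5033 kmol/m³.
Rates in a CSTR are evaluated at the outlet concentration: r_N = 0.354×0.5033^2 = 0.08965, r_P = 3.36×0.5033^0.5 = 2.384.
Fraction of consumed M going to N: r_N/(r_N+r_P) = 0.03625.
C_N = 0.03625·C_{M0}·X = 0.03625×2.75×0.817 = 0.0814 kmol/m³; Y_N = C_N/C_{M0} = 0.0296.

0.0296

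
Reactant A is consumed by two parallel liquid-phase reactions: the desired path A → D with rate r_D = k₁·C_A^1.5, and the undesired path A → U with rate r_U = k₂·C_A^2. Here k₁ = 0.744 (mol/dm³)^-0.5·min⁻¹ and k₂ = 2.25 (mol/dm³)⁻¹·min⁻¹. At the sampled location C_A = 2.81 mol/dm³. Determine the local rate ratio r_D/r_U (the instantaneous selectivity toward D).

S_{D/U} = r_D/r_U = (k₁·C_A^1.5)/(k₂·C_A^2) = (k₁/k₂)·C_A^-0.5.
= (0.744×2.810^1.5) / (2.25×2.810^2) = 3.505/17.77 = 0.197.

0.197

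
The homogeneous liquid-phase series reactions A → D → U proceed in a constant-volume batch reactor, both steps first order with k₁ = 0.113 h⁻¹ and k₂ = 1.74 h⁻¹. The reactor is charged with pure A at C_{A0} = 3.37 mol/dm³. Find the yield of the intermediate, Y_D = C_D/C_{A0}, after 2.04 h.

0.0532

Solving the coupled first-order balances gives C_D(t) = [k₁/(k₂−k₁)]·C_{A0}·(e^(−k₁t) − e^(−k₂t)).
e^(−k₁t) = e^(−0.113×2.04) = e^(−0.2305) = 0.7941; e^(−k₂t) = e^(−3.550) = 0.02874.
C_D = 0.113×3.37/(1.74−0.113) × (0.7941−0.02874) = 0.2341×0.7654 = 0.1791 mol/dm³.
Y_D = C_D/C_{A0} = 0.1791/3.37 = 0.0532.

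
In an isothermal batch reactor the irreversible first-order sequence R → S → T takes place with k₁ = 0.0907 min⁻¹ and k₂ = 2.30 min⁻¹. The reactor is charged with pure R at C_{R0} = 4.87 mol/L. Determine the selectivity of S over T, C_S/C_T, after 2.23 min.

0.222

The intermediate concentration in a first-order A→B→C sequence is C_S = k₁C_{R0}(e^(−k₁t) − e^(−k₂t))/(k₂−k₁).
e^(−k₁t) = e^(−0.0907×2.23) = e^(−0.2023) = 0.8169; e^(−k₂t) = e^(−5.129) = 0.005922.
C_S = 0.0907×4.87/(2.30−0.0907) × (0.8169−0.005922) = 0.1999×0.8110 = 0.1621 mol/L.
C_R = C_{R0}e^(−k₁t) = 3.978 mol/L, so C_T = C_{R0}−C_R−C_S = 0.7296 mol/L; C_S/C_T = 0.222.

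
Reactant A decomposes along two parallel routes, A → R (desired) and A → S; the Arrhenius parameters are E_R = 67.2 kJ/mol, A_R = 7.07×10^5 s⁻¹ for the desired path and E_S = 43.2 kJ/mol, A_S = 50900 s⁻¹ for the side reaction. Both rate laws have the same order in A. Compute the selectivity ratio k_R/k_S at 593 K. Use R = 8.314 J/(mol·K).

0.107

k_R/k_S = (A_R/A_S)·exp[−(E_R−E_S)/(RT)] = (A_R/A_S)·exp[(E_S−E_R)/(RT)].
(E_S−E_R)/(RT) = (43.2−67.2)×10³/(8.314×593) = -24000/4930 = -4.868.
k_R/k_S = (7.07×10^5/50900)·exp(-4.868) = 13.89 × 0.007689 = 0.107.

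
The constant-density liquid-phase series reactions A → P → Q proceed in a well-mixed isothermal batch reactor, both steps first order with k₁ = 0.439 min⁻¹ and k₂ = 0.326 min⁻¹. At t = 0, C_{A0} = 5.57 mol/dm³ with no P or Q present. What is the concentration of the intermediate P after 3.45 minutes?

2.27 mol/dm³

Solving the coupled first-order balances gives C_P(t) = [k₁/(k₂−k₁)]·C_{A0}·(e^(−k₁t) − e^(−k₂t)).
e^(−k₁t) = e^(−0.439×3.45) = e^(−1.515) = 0.2199; e^(−k₂t) = e^(−1.125) = 0.3247.
C_P = 0.439×5.57/(0.326−0.439) × (0.2199−0.3247) = (-21.64)×(-0.1048) = 2.269 mol/dm³.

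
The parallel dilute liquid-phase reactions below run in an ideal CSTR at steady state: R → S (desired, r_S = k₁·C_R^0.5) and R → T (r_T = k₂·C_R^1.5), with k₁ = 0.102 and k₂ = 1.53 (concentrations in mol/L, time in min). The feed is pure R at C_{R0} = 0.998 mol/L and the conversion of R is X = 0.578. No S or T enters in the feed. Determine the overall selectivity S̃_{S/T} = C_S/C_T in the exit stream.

0.158

Exit C_R = C_{R0}(1−X) = 0.998×0.422 = 0.4212 mol/L.
A CSTR operates uniformly at the exit composition, giving r_S = 0.06619 and r_T = 0.4182 (each k·C_R^n at C_R = 0.4212).
Overall selectivity = C_S/C_T = r_Sτ/(r_Tτ) = r_S/r_T = 0.158.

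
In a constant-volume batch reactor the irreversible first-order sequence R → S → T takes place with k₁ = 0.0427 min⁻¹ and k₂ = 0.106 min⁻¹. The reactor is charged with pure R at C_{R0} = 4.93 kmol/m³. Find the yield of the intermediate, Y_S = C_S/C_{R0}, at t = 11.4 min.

Solving the coupled first-order balances gives C_S(t) = [k₁/(k₂−k₁)]·C_{R0}·(e^(−k₁t) − e^(−k₂t)).
e^(−k₁t) = e^(−0.0427×11.4) = e^(−0.4868) = 0.6146; e^(−k₂t) = e^(−1.208) = 0.2987.
C_S = 0.0427×4.93/(0.106−0.0427) × (0.6146−0.2987) = 3.326×0.3159 = 1.051 kmol/m³.
Y_S = C_S/C_{R0} = 1.051/4.93 = 0.213.

0.213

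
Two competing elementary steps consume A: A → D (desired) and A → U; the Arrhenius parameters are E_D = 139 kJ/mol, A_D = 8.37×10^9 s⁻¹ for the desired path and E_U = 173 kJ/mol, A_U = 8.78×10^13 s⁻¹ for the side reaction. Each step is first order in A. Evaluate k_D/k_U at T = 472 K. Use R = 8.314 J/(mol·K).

k_D/k_U = (A_D/A_U)·exp[−(E_D−E_U)/(RT)] = (A_D/A_U)·exp[(E_U−E_D)/(RT)].
(E_U−E_D)/(RT) = (173−139)×10³/(8.314×472) = 34000/3924 = 8.664.
k_D/k_U = (8.37×10^9/8.78×10^13)·exp(8.664) = 9.533×10^-5 × 5792 = 0.552.
Since E_D < E_U, lowering the temperature improves selectivity toward D.

0.552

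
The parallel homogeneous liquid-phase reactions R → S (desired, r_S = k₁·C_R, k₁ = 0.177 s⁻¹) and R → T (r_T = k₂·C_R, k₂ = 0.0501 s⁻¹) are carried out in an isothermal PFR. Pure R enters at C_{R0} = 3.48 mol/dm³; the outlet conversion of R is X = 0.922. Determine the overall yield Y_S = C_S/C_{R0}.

C_R = C_{R0}(1−X) = 0.2714 mol/dm³.
Both paths are first order in R, so the instantaneous fraction to S is constant: dC_S/d(−C_R) = k₁/(k₁+k₂) = 0.7794.
C_S = 0.7794·(C_{R0}−C_R) = 0.7794×3.209 = 2.50 mol/dm³.
Y_S = C_S/C_{R0} = 2.501/3.48 = 0.719.

0.719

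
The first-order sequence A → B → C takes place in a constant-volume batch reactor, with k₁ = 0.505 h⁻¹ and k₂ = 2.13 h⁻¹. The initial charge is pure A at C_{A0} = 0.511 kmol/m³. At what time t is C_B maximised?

0.886 h

For first-order series the maximum of C_B occurs at t_opt = ln(k₂/k₁)/(k₂−k₁).
= ln(2.13/0.505)/(2.13−0.505) = ln(4.218)/1.625 = 1.439/1.625 = 0.886 h.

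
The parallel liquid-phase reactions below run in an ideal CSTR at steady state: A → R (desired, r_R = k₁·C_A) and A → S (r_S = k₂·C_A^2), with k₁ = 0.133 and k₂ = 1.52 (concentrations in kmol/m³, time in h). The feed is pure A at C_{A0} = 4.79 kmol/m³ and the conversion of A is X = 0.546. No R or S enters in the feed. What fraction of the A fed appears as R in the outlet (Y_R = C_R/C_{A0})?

Exit C_A = C_{A0}(1−X) = 4.79×0.454 = 2.175 kmol/m³.
In a CSTR the entire volume is at exit conditions, so r_R = 0.133×2.175 = 0.2892 and r_S = 1.52×2.175^2 = 7.188.
Fraction of consumed A going to R: r_R/(r_R+r_S) = 0.03868.
C_R = 0.03868·C_{A0}·X = 0.03868×4.79×0.546 = 0.101 kmol/m³; Y_R = C_R/C_{A0} = 0.0211.

0.0211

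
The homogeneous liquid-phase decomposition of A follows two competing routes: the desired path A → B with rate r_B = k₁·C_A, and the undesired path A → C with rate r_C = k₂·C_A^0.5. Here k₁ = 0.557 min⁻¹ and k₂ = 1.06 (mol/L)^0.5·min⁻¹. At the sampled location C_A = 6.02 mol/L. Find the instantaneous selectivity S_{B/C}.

S_{B/C} = r_B/r_C = (k₁·C_A)/(k₂·C_A^0.5) = (k₁/k₂)·C_A^0.5.
= (0.557×6.020) / (1.06×6.020^0.5) = 3.353/2.601 = 1.29.

1.29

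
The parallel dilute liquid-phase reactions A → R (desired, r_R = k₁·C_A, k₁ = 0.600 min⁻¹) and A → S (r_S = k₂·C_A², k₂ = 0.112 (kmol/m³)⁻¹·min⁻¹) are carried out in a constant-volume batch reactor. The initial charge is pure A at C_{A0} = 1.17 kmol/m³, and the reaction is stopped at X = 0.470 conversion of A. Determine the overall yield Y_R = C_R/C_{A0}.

C_A = C_{A0}(1−X) = 0.6201 kmol/m³.
Along a PFR/batch, dC_R/dC_A = −r_R/(r_R+r_S) = −k₁/(k₁+k₂·C_A).
Integrating from C_{A0} to C_A: C_R = (0.600/0.112)·ln[(0.600+0.112·1.17)/(0.600+0.112·0.620)] = 5.357·ln(0.7310/0.6695) = 0.4715 kmol/m³.
Y_R = C_R/C_{A0} = 0.4715/1.17 = 0.403.

0.403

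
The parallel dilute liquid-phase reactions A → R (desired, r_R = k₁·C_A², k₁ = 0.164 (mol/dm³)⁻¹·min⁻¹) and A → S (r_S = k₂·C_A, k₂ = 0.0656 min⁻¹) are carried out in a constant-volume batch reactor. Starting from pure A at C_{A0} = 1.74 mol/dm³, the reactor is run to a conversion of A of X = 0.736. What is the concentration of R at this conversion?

0.916 mol/dm³

C_A = C_{A0}(1−X) = 0.4594 mol/dm³.
Along a PFR/batch, dC_S/dC_A = −r_S/(r_R+r_S) = −k₂/(k₂+k₁·C_A).
Integrating from C_{A0} to C_A: C_S = (0.0656/0.164)·ln[(0.0656+0.164·1.74)/(0.0656+0.164·0.459)] = 0.4000·ln(0.3510/0.1409) = 0.3649 mol/dm³.
Then C_R = (C_{A0}−C_A) − C_S = 1.281 − 0.3649 = 0.9157 mol/dm³.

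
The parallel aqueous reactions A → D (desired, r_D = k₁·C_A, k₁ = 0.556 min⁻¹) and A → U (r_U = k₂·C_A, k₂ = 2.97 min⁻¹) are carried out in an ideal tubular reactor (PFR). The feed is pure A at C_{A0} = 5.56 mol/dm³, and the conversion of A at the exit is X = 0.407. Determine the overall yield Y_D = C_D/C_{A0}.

0.0642

C_A = C_{A0}(1−X) = 3.297 mol/dm³.
Both paths are first order in A, so the instantaneous fraction to D is constant: dC_D/d(−C_A) = k₁/(k₁+k₂) = 0.1577.
C_D = 0.1577·(C_{A0}−C_A) = 0.1577×2.263 = 0.357 mol/dm³.
Y_D = C_D/C_{A0} = 0.3568/5.56 = 0.0642.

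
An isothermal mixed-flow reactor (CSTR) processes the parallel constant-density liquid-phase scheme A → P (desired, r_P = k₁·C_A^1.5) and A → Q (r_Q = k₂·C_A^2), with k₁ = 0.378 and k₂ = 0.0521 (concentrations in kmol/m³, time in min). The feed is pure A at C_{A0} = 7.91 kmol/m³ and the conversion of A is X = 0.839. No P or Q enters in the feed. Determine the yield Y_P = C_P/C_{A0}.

Exit C_A = C_{A0}(1−X) = 7.91×0.161 = 1.274 kmol/m³.
In a CSTR the entire volume is at exit conditions, so r_P = 0.378×1.274^1.5 = 0.5432 and r_Q = 0.0521×1.274^2 = 0.08450.
Fraction of consumed A going to P: r_P/(r_P+r_Q) = 0.8654.
C_P = 0.8654·C_{A0}·X = 0.8654×7.91×0.839 = 5.74 kmol/m³; Y_P = C_P/C_{A0} = 0.726.

0.726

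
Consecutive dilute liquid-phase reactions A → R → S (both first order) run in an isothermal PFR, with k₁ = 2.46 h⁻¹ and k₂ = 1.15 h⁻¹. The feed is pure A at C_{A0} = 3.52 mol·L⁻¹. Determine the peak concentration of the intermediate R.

For a first-order series the maximum intermediate yield is C_{R,max}/C_{A0} = (k₁/k₂)^[k₂/(k₂−k₁)].
= (2.46/1.15)^(1.15/(1.15−2.46)) = (2.139)^(-0.8779) = 0.5130.
C_{R,max} = 0.5130×3.52 = 1.81 mol·L⁻¹.

1.81 mol·L⁻¹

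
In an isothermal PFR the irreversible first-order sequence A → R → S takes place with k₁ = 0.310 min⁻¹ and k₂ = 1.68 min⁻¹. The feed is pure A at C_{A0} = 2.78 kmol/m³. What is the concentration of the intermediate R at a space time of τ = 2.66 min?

0.269 kmol/m³

Solving the coupled first-order balances gives C_R(τ) = [k₁/(k₂−k₁)]·C_{A0}·(e^(−k₁τ) − e^(−k₂τ)).
e^(−k₁τ) = e^(−0.310×2.66) = e^(−0.8246) = 0.4384; e^(−k₂τ) = e^(−4.469) = 0.01146.
C_R = 0.310×2.78/(1.68−0.310) × (0.4384−0.01146) = 0.6291×0.4269 = 0.2686 kmol/m³.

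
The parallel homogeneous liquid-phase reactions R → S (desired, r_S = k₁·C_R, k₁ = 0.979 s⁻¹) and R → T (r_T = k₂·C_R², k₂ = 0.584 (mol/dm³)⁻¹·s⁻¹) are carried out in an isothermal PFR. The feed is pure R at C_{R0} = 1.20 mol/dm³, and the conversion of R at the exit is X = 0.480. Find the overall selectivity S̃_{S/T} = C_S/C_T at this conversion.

1.86

C_R = C_{R0}(1−X) = 0.6240 mol/dm³.
Along a PFR/batch, dC_S/dC_R = −r_S/(r_S+r_T) = −k₁/(k₁+k₂·C_R).
Integrating from C_{R0} to C_R: C_S = (0.979/0.584)·ln[(0.979+0.584·1.20)/(0.979+0.584·0.624)] = 1.676·ln(1.680/1.343) = 0.3746 mol/dm³.
C_T = (C_{R0}−C_R)−C_S = 0.2014 mol/dm³; S̃_{S/T} = 0.3746/0.2014 = 1.86.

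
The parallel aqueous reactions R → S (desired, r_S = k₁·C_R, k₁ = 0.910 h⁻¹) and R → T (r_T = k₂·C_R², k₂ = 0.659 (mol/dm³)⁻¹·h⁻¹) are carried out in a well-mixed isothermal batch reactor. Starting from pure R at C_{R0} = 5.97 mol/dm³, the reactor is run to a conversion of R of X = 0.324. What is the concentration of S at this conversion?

C_R = C_{R0}(1−X) = 4.036 mol/dm³.
Along a PFR/batch, dC_S/dC_R = −r_S/(r_S+r_T) = −k₁/(k₁+k₂·C_R).
Integrating from C_{R0} to C_R: C_S = (0.910/0.659)·ln[(0.910+0.659·5.97)/(0.910+0.659·4.04)] = 1.381·ln(4.844/3.570) = 0.4217 mol/dm³.

0.422 mol/dm³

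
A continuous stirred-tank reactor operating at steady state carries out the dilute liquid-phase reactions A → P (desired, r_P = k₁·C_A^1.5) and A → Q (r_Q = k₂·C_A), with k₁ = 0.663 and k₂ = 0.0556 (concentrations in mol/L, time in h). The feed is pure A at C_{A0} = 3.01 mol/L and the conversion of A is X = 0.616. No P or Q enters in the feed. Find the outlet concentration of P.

Exit C_A = C_{A0}(1−X) = 3.01×0.384 = 1.156 mol/L.
A CSTR operates uniformly at the exit composition, giving r_P = 0.8239 and r_Q = 0.06426 (each k·C_A^n at C_A = 1.156).
Fraction of consumed A going to P: r_P/(r_P+r_Q) = 0.9276.
C_P = 0.9276·C_{A0}·X = 0.9276×3.01×0.616 = 1.72 mol/L.

1.72 mol/L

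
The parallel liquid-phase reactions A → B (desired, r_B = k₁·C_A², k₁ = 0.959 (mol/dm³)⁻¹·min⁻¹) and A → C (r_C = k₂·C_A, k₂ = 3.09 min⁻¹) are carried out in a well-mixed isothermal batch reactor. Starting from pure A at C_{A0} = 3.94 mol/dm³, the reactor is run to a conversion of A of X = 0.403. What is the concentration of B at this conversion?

0.780 mol/dm³

C_A = C_{A0}(1−X) = 2.352 mol/dm³.
Along a PFR/batch, dC_C/dC_A = −r_C/(r_B+r_C) = −k₂/(k₂+k₁·C_A).
Integrating from C_{A0} to C_A: C_C = (3.09/0.959)·ln[(3.09+0.959·3.94)/(3.09+0.959·2.35)] = 3.222·ln(6.868/5.346) = 0.8076 mol/dm³.
Then C_B = (C_{A0}−C_A) − C_C = 1.588 − 0.8076 = 0.7802 mol/dm³.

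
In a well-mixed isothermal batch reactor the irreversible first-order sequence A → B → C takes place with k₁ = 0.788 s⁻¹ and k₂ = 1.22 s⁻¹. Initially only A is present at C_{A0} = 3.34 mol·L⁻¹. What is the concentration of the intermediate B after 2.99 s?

Solving the coupled first-order balances gives C_B(t) = [k₁/(k₂−k₁)]·C_{A0}·(e^(−k₁t) − e^(−k₂t)).
e^(−k₁t) = e^(−0.788×2.99) = e^(−2.356) = 0.09479; e^(−k₂t) = e^(−3.648) = 0.02605.
C_B = 0.788×3.34/(1.22−0.788) × (0.09479−0.02605) = 6.092×0.06874 = 0.4188 mol·L⁻¹.

0.419 mol·L⁻¹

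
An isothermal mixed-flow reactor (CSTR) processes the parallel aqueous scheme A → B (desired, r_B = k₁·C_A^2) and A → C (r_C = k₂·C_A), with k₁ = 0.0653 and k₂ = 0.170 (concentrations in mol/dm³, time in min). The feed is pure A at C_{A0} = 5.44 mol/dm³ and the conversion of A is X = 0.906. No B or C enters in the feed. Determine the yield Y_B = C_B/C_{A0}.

Exit C_A = C_{A0}(1−X) = 5.44×0.0940 = 0.5114 mol/dm³.
A CSTR operates uniformly at the exit composition, giving r_B = 0.01708 and r_C = 0.08693 (each k·C_A^n at C_A = 0.5114).
Fraction of consumed A going to B: r_B/(r_B+r_C) = 0.1642.
C_B = 0.1642·C_{A0}·X = 0.1642×5.44×0.906 = 0.809 mol/dm³; Y_B = C_B/C_{A0} = 0.149.

0.149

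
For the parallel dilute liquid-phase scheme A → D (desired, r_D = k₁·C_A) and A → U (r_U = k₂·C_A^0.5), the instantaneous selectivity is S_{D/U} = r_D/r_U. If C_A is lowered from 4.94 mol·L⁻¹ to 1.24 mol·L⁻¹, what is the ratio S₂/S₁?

S_{D/U} = (k₁/k₂)·C_A^0.5, so S₂/S₁ = (C_{A,2}/C_{A,1})^0.5.
= (1.24/4.94)^0.5 = (0.2510)^0.5 = 0.501.

0.501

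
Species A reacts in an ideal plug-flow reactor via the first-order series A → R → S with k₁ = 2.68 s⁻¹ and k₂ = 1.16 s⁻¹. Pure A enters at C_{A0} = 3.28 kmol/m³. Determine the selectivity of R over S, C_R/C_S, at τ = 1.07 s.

0.767

The intermediate concentration in a first-order A→B→C sequence is C_R = k₁C_{A0}(e^(−k₁τ) − e^(−k₂τ))/(k₂−k₁).
e^(−k₁τ) = e^(−2.68×1.07) = e^(−2.868) = 0.05684; e^(−k₂τ) = e^(−1.241) = 0.2890.
C_R = 2.68×3.28/(1.16−2.68) × (0.05684−0.2890) = (-5.783)×(-0.2322) = 1.343 kmol/m³.
C_A = C_{A0}e^(−k₁τ) = 0.1864 kmol/m³, so C_S = C_{A0}−C_A−C_R = 1.751 kmol/m³; C_R/C_S = 0.767.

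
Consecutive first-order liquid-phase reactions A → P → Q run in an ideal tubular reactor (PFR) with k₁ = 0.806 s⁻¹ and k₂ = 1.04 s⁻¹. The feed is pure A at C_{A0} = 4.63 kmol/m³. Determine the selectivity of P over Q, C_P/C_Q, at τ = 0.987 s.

1.41

The intermediate concentration in a first-order A→B→C sequence is C_P = k₁C_{A0}(e^(−k₁τ) − e^(−k₂τ))/(k₂−k₁).
e^(−k₁τ) = e^(−0.806×0.987) = e^(−0.7955) = 0.4513; e^(−k₂τ) = e^(−1.026) = 0.3583.
C_P = 0.806×4.63/(1.04−0.806) × (0.4513−0.3583) = 15.95×0.09308 = 1.484 kmol/m³.
C_A = C_{A0}e^(−k₁τ) = 2.090 kmol/m³, so C_Q = C_{A0}−C_A−C_P = 1.056 kmol/m³; C_P/C_Q = 1.41.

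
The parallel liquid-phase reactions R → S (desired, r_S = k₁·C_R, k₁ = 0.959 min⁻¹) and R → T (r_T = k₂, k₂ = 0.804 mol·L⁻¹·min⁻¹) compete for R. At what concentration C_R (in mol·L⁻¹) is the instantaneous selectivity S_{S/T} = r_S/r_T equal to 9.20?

7.71 mol·L⁻¹

S_{S/T} = (k₁/k₂)·C_R ⇒ C_R = S·k₂/k₁.
= 9.20×0.804/0.959 = 7.71 mol·L⁻¹.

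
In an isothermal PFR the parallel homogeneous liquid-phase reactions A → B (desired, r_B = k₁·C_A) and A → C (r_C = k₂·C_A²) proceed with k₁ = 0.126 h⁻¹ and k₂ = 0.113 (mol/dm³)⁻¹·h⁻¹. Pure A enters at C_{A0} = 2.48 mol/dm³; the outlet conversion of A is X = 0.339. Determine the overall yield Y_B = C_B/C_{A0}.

C_A = C_{A0}(1−X) = 1.639 mol/dm³.
Along a PFR/batch, dC_B/dC_A = −r_B/(r_B+r_C) = −k₁/(k₁+k₂·C_A).
Integrating from C_{A0} to C_A: C_B = (0.126/0.113)·ln[(0.126+0.113·2.48)/(0.126+0.113·1.64)] = 1.115·ln(0.4062/0.3112) = 0.2970 mol/dm³.
Y_B = C_B/C_{A0} = 0.2970/2.48 = 0.120.

0.120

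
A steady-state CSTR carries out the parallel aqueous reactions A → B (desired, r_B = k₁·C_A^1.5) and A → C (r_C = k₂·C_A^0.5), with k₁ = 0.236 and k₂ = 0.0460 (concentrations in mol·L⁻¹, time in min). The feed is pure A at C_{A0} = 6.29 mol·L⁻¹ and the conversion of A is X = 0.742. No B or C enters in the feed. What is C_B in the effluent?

Exit C_A = C_{A0}(1−X) = 6.29×0.258 = 1.623 mol·L⁻¹.
A CSTR operates uniformly at the exit composition, giving r_B = 0.4879 and r_C = 0.05860 (each k·C_A^n at C_A = 1.623).
Fraction of consumed A going to B: r_B/(r_B+r_C) = 0.8928.
C_B = 0.8928·C_{A0}·X = 0.8928×6.29×0.742 = 4.17 mol·L⁻¹.

4.17 mol·L⁻¹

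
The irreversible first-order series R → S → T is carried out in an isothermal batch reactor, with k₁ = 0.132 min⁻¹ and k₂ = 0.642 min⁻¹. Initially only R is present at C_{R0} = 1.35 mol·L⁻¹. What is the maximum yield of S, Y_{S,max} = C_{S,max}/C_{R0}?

0.137

Evaluating C_S at t_opt = ln(k₂/k₁)/(k₂−k₁) gives C_{S,max}/C_{R0} = (k₁/k₂)^[k₂/(k₂−k₁)].
= (0.132/0.642)^(0.642/(0.642−0.132)) = (0.2056)^(1.259) = 0.1365.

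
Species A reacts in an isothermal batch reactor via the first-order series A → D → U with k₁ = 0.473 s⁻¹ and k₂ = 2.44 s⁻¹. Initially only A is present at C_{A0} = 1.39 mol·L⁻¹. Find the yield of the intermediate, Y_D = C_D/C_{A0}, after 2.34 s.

Solving the coupled first-order balances gives C_D(t) = [k₁/(k₂−k₁)]·C_{A0}·(e^(−k₁t) − e^(−k₂t)).
e^(−k₁t) = e^(−0.473×2.34) = e^(−1.107) = 0.3306; e^(−k₂t) = e^(−5.710) = 0.003314.
C_D = 0.473×1.39/(2.44−0.473) × (0.3306−0.003314) = 0.3343×0.3273 = 0.1094 mol·L⁻¹.
Y_D = C_D/C_{A0} = 0.1094/1.39 = 0.0787.

0.0787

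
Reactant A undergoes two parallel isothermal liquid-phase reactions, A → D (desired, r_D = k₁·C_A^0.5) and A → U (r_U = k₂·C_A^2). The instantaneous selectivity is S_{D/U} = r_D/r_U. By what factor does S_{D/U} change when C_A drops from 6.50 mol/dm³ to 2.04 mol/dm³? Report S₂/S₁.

5.69

S_{D/U} = (k₁/k₂)·C_A^-1.5, so S₂/S₁ = (C_{A,2}/C_{A,1})^-1.5.
= (2.04/6.50)^(-1.5) = (0.3138)^(-1.5) = 5.69.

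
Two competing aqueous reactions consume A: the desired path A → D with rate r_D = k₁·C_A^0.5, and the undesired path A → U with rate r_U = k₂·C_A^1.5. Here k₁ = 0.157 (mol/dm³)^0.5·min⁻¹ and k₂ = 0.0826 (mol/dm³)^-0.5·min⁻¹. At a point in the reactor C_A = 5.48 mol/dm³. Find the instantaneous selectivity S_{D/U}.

0.347

S_{D/U} = r_D/r_U = (k₁·C_A^0.5)/(k₂·C_A^1.5) = (k₁/k₂)·C_A⁻¹.
= (0.157×5.480^0.5) / (0.0826×5.480^1.5) = 0.3675/1.060 = 0.347.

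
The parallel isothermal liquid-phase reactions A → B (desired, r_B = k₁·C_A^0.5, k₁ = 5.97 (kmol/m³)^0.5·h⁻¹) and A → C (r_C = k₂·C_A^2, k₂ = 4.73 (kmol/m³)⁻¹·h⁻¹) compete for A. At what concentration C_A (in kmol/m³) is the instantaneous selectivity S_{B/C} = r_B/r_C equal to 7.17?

S_{B/C} = (k₁/k₂)·C_A^-1.5 ⇒ C_A = (S·k₂/k₁)^(1/(-1.5)).
= (7.17×4.73/5.97)^(-0.6667) = (5.681)^(-0.6667) = 0.314 kmol/m³.

0.314 kmol/m³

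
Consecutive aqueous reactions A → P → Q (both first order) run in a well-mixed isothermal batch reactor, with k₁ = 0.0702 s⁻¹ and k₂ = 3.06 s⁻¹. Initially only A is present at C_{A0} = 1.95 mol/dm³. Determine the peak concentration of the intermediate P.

For a first-order series the maximum intermediate yield is C_{P,max}/C_{A0} = (k₁/k₂)^[k₂/(k₂−k₁)].
= (0.0702/3.06)^(3.06/(3.06−0.0702)) = (0.02294)^(1.023) = 0.02100.
C_{P,max} = 0.02100×1.95 = 0.0409 mol/dm³.

0.0409 mol/dm³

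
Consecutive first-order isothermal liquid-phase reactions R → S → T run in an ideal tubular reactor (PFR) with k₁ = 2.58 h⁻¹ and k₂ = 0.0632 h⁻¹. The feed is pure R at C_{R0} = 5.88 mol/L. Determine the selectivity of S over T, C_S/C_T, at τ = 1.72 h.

11.2

Solving the coupled first-order balances gives C_S(τ) = [k₁/(k₂−k₁)]·C_{R0}·(e^(−k₁τ) − e^(−k₂τ)).
e^(−k₁τ) = e^(−2.58×1.72) = e^(−4.438) = 0.01182; e^(−k₂τ) = e^(−0.1087) = 0.8970.
C_S = 2.58×5.88/(0.0632−2.58) × (0.01182−0.8970) = (-6.028)×(-0.8852) = 5.336 mol/L.
C_R = C_{R0}e^(−k₁τ) = 0.06953 mol/L, so C_T = C_{R0}−C_R−C_S = 0.4750 mol/L; C_S/C_T = 11.2.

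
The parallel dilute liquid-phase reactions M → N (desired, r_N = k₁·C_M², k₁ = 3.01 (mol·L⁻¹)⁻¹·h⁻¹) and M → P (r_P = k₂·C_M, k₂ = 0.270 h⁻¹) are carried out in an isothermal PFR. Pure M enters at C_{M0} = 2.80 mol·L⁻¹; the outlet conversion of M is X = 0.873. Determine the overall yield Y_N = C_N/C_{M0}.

0.813

C_M = C_{M0}(1−X) = 0.3556 mol·L⁻¹.
Along a PFR/batch, dC_P/dC_M = −r_P/(r_N+r_P) = −k₂/(k₂+k₁·C_M).
Integrating from C_{M0} to C_M: C_P = (0.270/3.01)·ln[(0.270+3.01·2.80)/(0.270+3.01·0.356)] = 0.08970·ln(8.698/1.340) = 0.1678 mol·L⁻¹.
Then C_N = (C_{M0}−C_M) − C_P = 2.444 − 0.1678 = 2.277 mol·L⁻¹.
Y_N = C_N/C_{M0} = 2.277/2.80 = 0.813.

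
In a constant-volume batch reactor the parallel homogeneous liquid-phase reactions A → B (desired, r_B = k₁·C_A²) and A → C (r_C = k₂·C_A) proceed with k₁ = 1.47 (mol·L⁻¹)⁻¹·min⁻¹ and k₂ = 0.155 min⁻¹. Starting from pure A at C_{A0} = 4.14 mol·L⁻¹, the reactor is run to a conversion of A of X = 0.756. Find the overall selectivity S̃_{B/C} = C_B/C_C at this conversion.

C_A = C_{A0}(1−X) = 1.010 mol·L⁻¹.
Along a PFR/batch, dC_C/dC_A = −r_C/(r_B+r_C) = −k₂/(k₂+k₁·C_A).
Integrating from C_{A0} to C_A: C_C = (0.155/1.47)·ln[(0.155+1.47·4.14)/(0.155+1.47·1.01)] = 0.1054·ln(6.241/1.640) = 0.1409 mol·L⁻¹.
Then C_B = (C_{A0}−C_A) − C_C = 3.130 − 0.1409 = 2.989 mol·L⁻¹.
S̃_{B/C} = C_B/C_C = 2.989/0.1409 = 21.2.

21.2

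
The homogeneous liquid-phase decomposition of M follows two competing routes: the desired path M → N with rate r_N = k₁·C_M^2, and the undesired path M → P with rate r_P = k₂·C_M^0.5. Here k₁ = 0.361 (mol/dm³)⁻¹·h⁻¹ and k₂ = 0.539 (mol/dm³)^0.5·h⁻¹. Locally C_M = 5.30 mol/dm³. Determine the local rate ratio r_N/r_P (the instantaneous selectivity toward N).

S_{N/P} = r_N/r_P = (k₁·C_M^2)/(k₂·C_M^0.5) = (k₁/k₂)·C_M^1.5.
= (0.361×5.300^2) / (0.539×5.300^0.5) = 10.14/1.241 = 8.17.
Since the desired path is higher order in M, keeping C_M high (PFR or concentrated feed) favours N.

8.17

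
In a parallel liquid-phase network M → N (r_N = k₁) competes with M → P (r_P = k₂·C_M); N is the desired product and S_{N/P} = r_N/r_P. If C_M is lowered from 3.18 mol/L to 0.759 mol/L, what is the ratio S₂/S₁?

S_{N/P} = (k₁/k₂)·C_M⁻¹, so S₂/S₁ = (C_{M,2}/C_{M,1})⁻¹.
= 3.18/0.759 = 4.19.
Selectivity toward N rises as C_M falls — low-concentration operation is favoured.

4.19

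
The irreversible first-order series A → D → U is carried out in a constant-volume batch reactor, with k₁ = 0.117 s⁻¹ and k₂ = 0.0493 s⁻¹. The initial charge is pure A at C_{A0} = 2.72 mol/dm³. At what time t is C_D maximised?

For first-order series the maximum of C_D occurs at t_opt = ln(k₂/k₁)/(k₂−k₁).
= ln(0.0493/0.117)/(0.0493−0.117) = ln(0.4214)/-0.06770 = -0.8642/-0.06770 = 12.8 s.

12.8 s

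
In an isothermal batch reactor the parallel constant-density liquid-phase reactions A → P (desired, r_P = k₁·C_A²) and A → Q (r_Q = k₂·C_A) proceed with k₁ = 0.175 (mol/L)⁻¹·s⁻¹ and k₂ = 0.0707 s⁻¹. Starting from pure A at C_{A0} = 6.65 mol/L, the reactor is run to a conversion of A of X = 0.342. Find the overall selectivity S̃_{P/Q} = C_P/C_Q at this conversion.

13.5

C_A = C_{A0}(1−X) = 4.376 mol/L.
Along a PFR/batch, dC_Q/dC_A = −r_Q/(r_P+r_Q) = −k₂/(k₂+k₁·C_A).
Integrating from C_{A0} to C_A: C_Q = (0.0707/0.175)·ln[(0.0707+0.175·6.65)/(0.0707+0.175·4.38)] = 0.4040·ln(1.234/0.8364) = 0.1572 mol/L.
Then C_P = (C_{A0}−C_A) − C_Q = 2.274 − 0.1572 = 2.117 mol/L.
S̃_{P/Q} = C_P/C_Q = 2.117/0.1572 = 13.5.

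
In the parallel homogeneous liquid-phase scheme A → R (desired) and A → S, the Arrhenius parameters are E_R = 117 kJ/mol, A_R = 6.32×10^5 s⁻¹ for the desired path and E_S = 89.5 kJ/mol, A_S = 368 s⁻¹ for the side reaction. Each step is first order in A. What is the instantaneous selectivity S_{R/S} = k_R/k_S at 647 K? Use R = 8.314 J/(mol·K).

10.3

Since both paths have the same order in A, the concentration cancels and S_{R/S} = k_R/k_S = (A_R/A_S)·exp[(E_S−E_R)/(RT)].
(E_S−E_R)/(RT) = (89.5−117)×10³/(8.314×647) = -27500/5379 = -5.112.
k_R/k_S = (6.32×10^5/368)·exp(-5.112) = 1717 × 0.006022 = 10.3.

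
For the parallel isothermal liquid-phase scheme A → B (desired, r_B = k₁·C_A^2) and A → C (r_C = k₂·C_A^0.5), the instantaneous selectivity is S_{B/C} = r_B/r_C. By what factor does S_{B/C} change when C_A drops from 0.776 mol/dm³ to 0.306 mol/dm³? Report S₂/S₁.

0.248

S_{B/C} = (k₁/k₂)·C_A^1.5, so S₂/S₁ = (C_{A,2}/C_{A,1})^1.5.
= (0.306/0.776)^1.5 = (0.3943)^1.5 = 0.248.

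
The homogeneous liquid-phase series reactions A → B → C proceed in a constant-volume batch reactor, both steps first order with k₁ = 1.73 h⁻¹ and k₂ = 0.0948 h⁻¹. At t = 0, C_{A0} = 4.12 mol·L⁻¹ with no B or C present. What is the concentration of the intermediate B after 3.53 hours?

Solving the coupled first-order balances gives C_B(t) = [k₁/(k₂−k₁)]·C_{A0}·(e^(−k₁t) − e^(−k₂t)).
e^(−k₁t) = e^(−1.73×3.53) = e^(−6.107) = 0.002227; e^(−k₂t) = e^(−0.3346) = 0.7156.
C_B = 1.73×4.12/(0.0948−1.73) × (0.002227−0.7156) = (-4.359)×(-0.7134) = 3.109 mol·L⁻¹.

3.11 mol·L⁻¹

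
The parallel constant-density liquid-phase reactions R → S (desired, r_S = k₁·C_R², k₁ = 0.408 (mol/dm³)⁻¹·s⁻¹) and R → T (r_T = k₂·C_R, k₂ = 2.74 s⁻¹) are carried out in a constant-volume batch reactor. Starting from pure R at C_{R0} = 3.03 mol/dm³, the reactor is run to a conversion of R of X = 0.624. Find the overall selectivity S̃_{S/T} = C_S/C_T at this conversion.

0.305

C_R = C_{R0}(1−X) = 1.139 mol/dm³.
Along a PFR/batch, dC_T/dC_R = −r_T/(r_S+r_T) = −k₂/(k₂+k₁·C_R).
Integrating from C_{R0} to C_R: C_T = (2.74/0.408)·ln[(2.74+0.408·3.03)/(2.74+0.408·1.14)] = 6.716·ln(3.976/3.205) = 1.448 mol/dm³.
Then C_S = (C_{R0}−C_R) − C_T = 1.891 − 1.448 = 0.4423 mol/dm³.
S̃_{S/T} = C_S/C_T = 0.4423/1.448 = 0.305.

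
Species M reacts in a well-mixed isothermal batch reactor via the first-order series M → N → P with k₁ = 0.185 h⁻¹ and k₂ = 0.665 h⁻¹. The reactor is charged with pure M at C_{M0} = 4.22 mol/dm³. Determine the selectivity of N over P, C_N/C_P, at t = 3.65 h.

0.493

The intermediate concentration in a first-order A→B→C sequence is C_N = k₁C_{M0}(e^(−k₁t) − e^(−k₂t))/(k₂−k₁).
e^(−k₁t) = e^(−0.185×3.65) = e^(−0.6753) = 0.5090; e^(−k₂t) = e^(−2.427) = 0.08828.
C_N = 0.185×4.22/(0.665−0.185) × (0.5090−0.08828) = 1.626×0.4207 = 0.6843 mol/dm³.
C_M = C_{M0}e^(−k₁t) = 2.148 mol/dm³, so C_P = C_{M0}−C_M−C_N = 1.388 mol/dm³; C_N/C_P = 0.493.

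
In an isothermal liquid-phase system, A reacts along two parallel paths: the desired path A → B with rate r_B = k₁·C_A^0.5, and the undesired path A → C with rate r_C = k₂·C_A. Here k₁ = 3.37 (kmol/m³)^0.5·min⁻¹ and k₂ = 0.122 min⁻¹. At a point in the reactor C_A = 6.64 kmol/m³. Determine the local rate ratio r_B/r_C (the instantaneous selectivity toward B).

10.7

S_{B/C} = r_B/r_C = (k₁·C_A^0.5)/(k₂·C_A) = (k₁/k₂)·C_A^-0.5.
= (3.37×6.640^0.5) / (0.122×6.640) = 8.684/0.8101 = 10.7.
The undesired path is higher order in A, so low C_A (CSTR or dilute feed) favours B.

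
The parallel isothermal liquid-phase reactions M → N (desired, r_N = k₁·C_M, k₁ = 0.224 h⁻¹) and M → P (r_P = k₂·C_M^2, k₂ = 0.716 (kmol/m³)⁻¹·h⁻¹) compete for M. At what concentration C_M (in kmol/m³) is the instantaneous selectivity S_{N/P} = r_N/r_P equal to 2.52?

S_{N/P} = (k₁/k₂)·C_M⁻¹ ⇒ C_M = (S·k₂/k₁)^(-1).
= (2.52×0.716/0.224)^(-1) = (8.055)^(-1) = 0.124 kmol/m³.

0.124 kmol/m³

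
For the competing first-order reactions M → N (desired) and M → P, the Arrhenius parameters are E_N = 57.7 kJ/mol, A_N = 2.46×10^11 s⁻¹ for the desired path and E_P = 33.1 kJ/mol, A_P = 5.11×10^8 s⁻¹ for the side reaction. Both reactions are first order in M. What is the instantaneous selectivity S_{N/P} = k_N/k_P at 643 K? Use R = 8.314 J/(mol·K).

k_N/k_P = (A_N/A_P)·exp[−(E_N−E_P)/(RT)] = (A_N/A_P)·exp[(E_P−E_N)/(RT)].
(E_P−E_N)/(RT) = (33.1−57.7)×10³/(8.314×643) = -24600/5346 = -4.602.
k_N/k_P = (2.46×10^11/5.11×10^8)·exp(-4.602) = 481.4 × 0.01004 = 4.83.

4.83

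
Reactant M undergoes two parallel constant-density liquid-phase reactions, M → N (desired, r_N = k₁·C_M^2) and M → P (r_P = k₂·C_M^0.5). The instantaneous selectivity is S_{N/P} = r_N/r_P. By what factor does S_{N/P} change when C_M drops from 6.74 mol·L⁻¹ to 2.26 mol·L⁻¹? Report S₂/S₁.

S_{N/P} = (k₁/k₂)·C_M^1.5, so S₂/S₁ = (C_{M,2}/C_{M,1})^1.5.
= (2.26/6.74)^1.5 = (0.3353)^1.5 = 0.194.
Selectivity toward N falls as C_M falls — high-concentration operation is favoured.

0.194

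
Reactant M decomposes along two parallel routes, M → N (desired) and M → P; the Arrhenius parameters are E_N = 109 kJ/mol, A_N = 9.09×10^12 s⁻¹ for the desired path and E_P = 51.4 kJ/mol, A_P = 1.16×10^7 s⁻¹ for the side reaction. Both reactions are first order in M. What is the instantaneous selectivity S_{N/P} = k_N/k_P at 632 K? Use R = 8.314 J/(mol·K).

k_N/k_P = (A_N/A_P)·exp[−(E_N−E_P)/(RT)] = (A_N/A_P)·exp[(E_P−E_N)/(RT)].
(E_P−E_N)/(RT) = (51.4−109)×10³/(8.314×632) = -57600/5254 = -10.96.
k_N/k_P = (9.09×10^12/1.16×10^7)·exp(-10.96) = 7.836×10^5 × 1.735×10^-5 = 13.6.
Since E_N > E_P, raising the temperature improves selectivity toward N.

13.6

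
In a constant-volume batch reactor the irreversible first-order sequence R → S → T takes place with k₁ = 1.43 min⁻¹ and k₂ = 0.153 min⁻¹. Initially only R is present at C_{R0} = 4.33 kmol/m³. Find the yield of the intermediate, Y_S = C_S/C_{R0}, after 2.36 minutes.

Solving the coupled first-order balances gives C_S(t) = [k₁/(k₂−k₁)]·C_{R0}·(e^(−k₁t) − e^(−k₂t)).
e^(−k₁t) = e^(−1.43×2.36) = e^(−3.375) = 0.03422; e^(−k₂t) = e^(−0.3611) = 0.6969.
C_S = 1.43×4.33/(0.153−1.43) × (0.03422−0.6969) = (-4.849)×(-0.6627) = 3.213 kmol/m³.
Y_S = C_S/C_{R0} = 3.213/4.33 = 0.742.

0.742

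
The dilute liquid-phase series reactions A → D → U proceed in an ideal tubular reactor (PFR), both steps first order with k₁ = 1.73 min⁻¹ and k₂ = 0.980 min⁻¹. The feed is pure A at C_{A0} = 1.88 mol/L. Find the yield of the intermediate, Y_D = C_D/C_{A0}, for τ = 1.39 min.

For first-order series with pure A initially, C_D(τ) = k₁C_{A0}/(k₂−k₁)·(e^(−k₁τ) − e^(−k₂τ)).
e^(−k₁τ) = e^(−1.73×1.39) = e^(−2.405) = 0.09029; e^(−k₂τ) = e^(−1.362) = 0.2561.
C_D = 1.73×1.88/(0.980−1.73) × (0.09029−0.2561) = (-4.337)×(-0.1658) = 0.7190 mol/L.
Y_D = C_D/C_{A0} = 0.7190/1.88 = 0.382.

0.382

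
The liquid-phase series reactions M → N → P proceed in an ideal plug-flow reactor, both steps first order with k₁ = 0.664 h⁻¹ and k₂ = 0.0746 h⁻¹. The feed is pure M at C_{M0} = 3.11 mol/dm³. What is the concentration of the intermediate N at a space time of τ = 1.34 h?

1.73 mol/dm³

The intermediate concentration in a first-order A→B→C sequence is C_N = k₁C_{M0}(e^(−k₁τ) − e^(−k₂τ))/(k₂−k₁).
e^(−k₁τ) = e^(−0.664×1.34) = e^(−0.8898) = 0.4108; e^(−k₂τ) = e^(−0.09996) = 0.9049.
C_N = 0.664×3.11/(0.0746−0.664) × (0.4108−0.9049) = (-3.504)×(-0.4941) = 1.731 mol/dm³.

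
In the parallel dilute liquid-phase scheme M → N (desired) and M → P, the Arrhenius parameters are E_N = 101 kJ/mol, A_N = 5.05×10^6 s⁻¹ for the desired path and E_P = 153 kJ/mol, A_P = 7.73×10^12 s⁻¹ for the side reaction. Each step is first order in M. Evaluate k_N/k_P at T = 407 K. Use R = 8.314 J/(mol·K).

3.08

Since both paths have the same order in M, the concentration cancels and S_{N/P} = k_N/k_P = (A_N/A_P)·exp[(E_P−E_N)/(RT)].
(E_P−E_N)/(RT) = (153−101)×10³/(8.314×407) = 52000/3384 = 15.37.
k_N/k_P = (5.05×10^6/7.73×10^12)·exp(15.37) = 6.533×10^-7 × 4.720×10^6 = 3.08.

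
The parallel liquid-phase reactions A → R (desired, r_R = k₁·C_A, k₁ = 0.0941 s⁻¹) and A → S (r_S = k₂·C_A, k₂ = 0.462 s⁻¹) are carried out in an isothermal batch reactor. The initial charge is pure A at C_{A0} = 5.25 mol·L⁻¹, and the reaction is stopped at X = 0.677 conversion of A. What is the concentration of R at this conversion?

C_A = C_{A0}(1−X) = 1.696 mol·L⁻¹.
Both paths are first order in A, so the instantaneous fraction to R is constant: dC_R/d(−C_A) = k₁/(k₁+k₂) = 0.1692.
C_R = 0.1692·(C_{A0}−C_A) = 0.1692×3.554 = 0.601 mol·L⁻¹.

0.601 mol·L⁻¹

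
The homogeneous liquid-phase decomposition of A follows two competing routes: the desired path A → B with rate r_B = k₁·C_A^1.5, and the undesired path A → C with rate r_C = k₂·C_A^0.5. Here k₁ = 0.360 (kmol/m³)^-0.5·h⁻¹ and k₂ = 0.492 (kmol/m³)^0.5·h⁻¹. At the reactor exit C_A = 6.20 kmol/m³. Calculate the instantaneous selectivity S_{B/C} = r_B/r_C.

S_{B/C} = r_B/r_C = (k₁·C_A^1.5)/(k₂·C_A^0.5) = (k₁/k₂)·C_A.
= (0.360×6.200^1.5) / (0.492×6.200^0.5) = 5.558/1.225 = 4.54.

4.54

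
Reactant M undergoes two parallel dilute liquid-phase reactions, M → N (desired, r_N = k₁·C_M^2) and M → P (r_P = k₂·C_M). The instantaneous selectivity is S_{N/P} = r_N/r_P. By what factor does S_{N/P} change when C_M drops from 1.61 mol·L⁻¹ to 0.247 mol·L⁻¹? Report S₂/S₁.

S_{N/P} = (k₁/k₂)·C_M, so S₂/S₁ = (C_{M,2}/C_{M,1}).
= 0.247/1.61 = 0.153.

0.153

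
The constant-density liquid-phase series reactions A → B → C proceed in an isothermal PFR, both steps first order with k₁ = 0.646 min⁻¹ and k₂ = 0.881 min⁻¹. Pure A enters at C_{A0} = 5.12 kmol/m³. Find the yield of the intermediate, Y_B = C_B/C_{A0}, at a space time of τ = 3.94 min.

0.130

For first-order series with pure A initially, C_B(τ) = k₁C_{A0}/(k₂−k₁)·(e^(−k₁τ) − e^(−k₂τ)).
e^(−k₁τ) = e^(−0.646×3.94) = e^(−2.545) = 0.07845; e^(−k₂τ) = e^(−3.471) = 0.03108.
C_B = 0.646×5.12/(0.881−0.646) × (0.07845−0.03108) = 14.07×0.04737 = 0.6667 kmol/m³.
Y_B = C_B/C_{A0} = 0.6667/5.12 = 0.130.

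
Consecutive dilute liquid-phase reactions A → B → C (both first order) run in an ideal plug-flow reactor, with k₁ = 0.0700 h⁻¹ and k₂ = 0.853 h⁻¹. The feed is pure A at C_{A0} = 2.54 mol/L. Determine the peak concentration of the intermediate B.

0.167 mol/L

Evaluating C_B at τ_opt = ln(k₂/k₁)/(k₂−k₁) gives C_{B,max}/C_{A0} = (k₁/k₂)^[k₂/(k₂−k₁)].
= (0.0700/0.853)^(0.853/(0.853−0.0700)) = (0.08206)^(1.089) = 0.06563.
C_{B,max} = 0.06563×2.54 = 0.167 mol/L.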